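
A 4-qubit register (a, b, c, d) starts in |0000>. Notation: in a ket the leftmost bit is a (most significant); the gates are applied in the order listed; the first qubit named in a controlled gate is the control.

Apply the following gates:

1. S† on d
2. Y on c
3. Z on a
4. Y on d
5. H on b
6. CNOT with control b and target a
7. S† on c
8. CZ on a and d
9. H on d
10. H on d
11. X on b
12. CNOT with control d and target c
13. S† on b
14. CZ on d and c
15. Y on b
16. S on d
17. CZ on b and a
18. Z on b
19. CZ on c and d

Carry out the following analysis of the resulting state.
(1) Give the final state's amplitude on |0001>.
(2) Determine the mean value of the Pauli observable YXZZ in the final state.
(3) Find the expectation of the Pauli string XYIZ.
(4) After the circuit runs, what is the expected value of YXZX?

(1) The final state's coefficient on |0001> equals sqrt(2)/2. Key observation: gates 9-10 undo each other exactly, leaving only the rest of the circuit to track.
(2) In the final state, YXZZ has expectation -1.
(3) The expectation value of XYIZ is -1.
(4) In the final state, YXZX has expectation 0.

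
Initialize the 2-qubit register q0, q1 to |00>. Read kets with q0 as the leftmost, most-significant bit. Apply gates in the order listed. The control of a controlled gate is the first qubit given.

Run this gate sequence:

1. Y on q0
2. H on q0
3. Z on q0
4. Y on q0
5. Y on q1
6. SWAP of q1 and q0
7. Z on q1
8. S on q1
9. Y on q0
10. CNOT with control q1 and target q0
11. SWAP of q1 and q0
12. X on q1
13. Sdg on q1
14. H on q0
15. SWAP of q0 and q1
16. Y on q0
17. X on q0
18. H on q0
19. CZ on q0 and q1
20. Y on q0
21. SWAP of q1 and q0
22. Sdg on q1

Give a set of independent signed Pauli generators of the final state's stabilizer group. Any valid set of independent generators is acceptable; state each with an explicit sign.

The final state is stabilized by the group generated by +XY, -ZZ; other independent generating sets are equally valid.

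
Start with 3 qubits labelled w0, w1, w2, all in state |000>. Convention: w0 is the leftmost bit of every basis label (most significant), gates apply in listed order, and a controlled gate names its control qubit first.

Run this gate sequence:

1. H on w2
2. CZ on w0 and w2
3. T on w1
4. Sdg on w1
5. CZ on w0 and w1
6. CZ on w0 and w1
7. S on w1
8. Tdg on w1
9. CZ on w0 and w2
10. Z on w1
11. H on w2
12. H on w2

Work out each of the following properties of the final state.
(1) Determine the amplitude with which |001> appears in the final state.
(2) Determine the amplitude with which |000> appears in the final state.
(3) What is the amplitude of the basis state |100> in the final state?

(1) The amplitude on |001> is sqrt(2)/2. Key observation: steps 2-9 multiply out to the identity, so the circuit reduces to the remaining gates.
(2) The final state's coefficient on |000> equals sqrt(2)/2.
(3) The amplitude on |100> is 0.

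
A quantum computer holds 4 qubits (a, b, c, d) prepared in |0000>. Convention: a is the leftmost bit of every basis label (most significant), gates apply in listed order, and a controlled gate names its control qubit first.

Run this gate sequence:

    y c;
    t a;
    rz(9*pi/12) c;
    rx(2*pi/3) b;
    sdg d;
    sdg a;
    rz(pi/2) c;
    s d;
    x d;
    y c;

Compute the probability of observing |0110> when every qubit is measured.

A full measurement returns |0110> with probability 0.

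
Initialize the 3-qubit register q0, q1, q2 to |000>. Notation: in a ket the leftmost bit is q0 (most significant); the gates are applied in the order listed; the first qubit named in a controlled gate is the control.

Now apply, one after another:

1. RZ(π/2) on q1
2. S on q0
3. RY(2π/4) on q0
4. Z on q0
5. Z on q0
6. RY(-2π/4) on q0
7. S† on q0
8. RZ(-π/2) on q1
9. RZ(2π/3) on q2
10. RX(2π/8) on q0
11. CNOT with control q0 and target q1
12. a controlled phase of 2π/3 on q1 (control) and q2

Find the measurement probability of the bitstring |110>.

Outcome |110> occurs with probability 1/2 - sqrt(2)/4. Key observation: steps 1-8 multiply out to the identity, so the circuit reduces to the remaining gates.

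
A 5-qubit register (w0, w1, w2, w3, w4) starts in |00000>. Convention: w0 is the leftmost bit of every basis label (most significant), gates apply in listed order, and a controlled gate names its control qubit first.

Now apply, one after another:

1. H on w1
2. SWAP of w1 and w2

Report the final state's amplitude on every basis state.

The resulting statevector has amplitude sqrt(2)/2 on |00000>, sqrt(2)/2 on |00100>, and 0 on every other basis state.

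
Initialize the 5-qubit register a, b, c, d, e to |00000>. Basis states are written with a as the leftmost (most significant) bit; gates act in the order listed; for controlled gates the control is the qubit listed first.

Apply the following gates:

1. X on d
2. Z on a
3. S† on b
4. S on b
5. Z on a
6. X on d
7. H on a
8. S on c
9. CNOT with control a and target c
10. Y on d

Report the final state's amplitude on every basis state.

The final amplitudes are sqrt(2)*I/2 on |00010>, sqrt(2)*I/2 on |10110>, and 0 on every other basis state. Key observation: steps 1-6 multiply out to the identity, so the circuit reduces to the remaining gates.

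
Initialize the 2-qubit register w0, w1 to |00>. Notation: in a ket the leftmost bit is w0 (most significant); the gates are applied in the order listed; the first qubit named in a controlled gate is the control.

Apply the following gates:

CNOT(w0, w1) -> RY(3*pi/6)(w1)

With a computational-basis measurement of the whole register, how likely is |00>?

Outcome |00> occurs with probability 1/2.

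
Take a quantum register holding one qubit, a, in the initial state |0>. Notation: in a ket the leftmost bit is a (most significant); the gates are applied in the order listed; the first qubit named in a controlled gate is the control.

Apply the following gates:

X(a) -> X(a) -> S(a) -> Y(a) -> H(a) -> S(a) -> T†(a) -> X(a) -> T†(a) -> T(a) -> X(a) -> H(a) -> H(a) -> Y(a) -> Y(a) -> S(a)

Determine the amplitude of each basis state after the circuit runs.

After the circuit, the state carries amplitude sqrt(2)*I/2 on |0>, sqrt(2)*exp(I*pi/4)/2 on |1>.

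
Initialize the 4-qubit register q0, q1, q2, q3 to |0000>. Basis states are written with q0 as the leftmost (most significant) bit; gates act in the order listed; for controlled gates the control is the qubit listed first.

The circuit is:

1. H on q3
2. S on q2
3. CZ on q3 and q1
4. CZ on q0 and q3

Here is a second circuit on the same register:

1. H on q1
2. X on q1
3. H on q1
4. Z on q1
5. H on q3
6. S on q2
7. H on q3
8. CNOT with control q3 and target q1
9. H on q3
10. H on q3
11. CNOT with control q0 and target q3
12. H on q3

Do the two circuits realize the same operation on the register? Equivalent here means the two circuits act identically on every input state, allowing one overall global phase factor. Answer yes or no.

No — the two circuits implement different unitaries, even allowing a global phase.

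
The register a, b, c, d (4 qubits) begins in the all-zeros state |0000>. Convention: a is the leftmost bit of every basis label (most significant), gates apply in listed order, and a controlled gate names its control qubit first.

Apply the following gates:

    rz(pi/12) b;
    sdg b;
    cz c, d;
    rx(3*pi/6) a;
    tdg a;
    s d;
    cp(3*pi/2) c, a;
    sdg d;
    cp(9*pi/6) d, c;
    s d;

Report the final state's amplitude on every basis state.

The resulting statevector has amplitude -sqrt(2)*exp(23*I*pi/24)/2 on |0000>, -sqrt(2)*exp(5*I*pi/24)/2 on |1000>, and 0 on every other basis state.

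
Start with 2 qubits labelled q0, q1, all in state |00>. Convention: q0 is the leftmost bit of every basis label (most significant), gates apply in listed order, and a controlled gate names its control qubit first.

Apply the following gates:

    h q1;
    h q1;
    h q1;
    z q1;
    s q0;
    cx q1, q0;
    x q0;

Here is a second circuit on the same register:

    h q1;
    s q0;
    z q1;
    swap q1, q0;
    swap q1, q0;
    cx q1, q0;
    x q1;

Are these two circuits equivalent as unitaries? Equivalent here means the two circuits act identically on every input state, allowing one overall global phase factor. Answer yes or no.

No, they are not equivalent — no single phase factor reconciles the two unitaries.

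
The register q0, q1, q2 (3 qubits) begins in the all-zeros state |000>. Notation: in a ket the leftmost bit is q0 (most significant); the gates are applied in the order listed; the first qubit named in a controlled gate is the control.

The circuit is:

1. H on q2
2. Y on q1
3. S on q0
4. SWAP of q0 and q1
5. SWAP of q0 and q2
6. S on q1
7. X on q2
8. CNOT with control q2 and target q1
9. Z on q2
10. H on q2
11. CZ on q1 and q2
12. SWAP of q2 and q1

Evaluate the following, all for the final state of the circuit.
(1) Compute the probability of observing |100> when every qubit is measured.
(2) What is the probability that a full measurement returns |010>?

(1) The probability of measuring |100> is 1/4.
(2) A full measurement returns |010> with probability 1/4.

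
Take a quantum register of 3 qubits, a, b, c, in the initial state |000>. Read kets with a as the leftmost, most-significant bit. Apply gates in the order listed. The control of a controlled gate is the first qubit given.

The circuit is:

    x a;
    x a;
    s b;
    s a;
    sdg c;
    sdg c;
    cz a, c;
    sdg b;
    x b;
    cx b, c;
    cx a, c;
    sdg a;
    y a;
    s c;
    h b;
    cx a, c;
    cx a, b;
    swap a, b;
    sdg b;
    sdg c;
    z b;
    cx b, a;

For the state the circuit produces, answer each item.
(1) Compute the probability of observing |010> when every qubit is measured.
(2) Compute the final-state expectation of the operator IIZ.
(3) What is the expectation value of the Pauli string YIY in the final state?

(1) The probability of measuring |010> is 1/2. Key observation: gates 1-2 undo each other exactly, leaving only the rest of the circuit to track.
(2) The expectation value of IIZ is 1.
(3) The expectation value of YIY is 0.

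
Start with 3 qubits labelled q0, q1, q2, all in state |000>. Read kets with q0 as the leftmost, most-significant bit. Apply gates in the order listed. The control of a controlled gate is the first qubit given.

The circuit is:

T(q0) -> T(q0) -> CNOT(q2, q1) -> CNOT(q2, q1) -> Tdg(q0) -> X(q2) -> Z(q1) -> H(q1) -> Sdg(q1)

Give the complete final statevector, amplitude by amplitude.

After the circuit, the state carries amplitude sqrt(2)/2 on |001>, -sqrt(2)*I/2 on |011>, and 0 on every other basis state. Key observation: gates 2-5 undo each other exactly, leaving only the rest of the circuit to track.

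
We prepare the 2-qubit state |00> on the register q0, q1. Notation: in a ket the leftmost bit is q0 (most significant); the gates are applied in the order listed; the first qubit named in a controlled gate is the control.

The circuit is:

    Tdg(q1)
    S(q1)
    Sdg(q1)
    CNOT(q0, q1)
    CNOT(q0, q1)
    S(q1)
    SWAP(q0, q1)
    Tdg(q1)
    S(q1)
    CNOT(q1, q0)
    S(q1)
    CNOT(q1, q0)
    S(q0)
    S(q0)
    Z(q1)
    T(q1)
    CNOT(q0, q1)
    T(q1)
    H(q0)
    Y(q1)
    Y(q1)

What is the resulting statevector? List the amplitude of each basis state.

The resulting statevector has amplitude sqrt(2)/2 on |00>, 0 on |01>, sqrt(2)/2 on |10>, 0 on |11>. Key observation: steps 3-6 multiply out to the identity, so the circuit reduces to the remaining gates.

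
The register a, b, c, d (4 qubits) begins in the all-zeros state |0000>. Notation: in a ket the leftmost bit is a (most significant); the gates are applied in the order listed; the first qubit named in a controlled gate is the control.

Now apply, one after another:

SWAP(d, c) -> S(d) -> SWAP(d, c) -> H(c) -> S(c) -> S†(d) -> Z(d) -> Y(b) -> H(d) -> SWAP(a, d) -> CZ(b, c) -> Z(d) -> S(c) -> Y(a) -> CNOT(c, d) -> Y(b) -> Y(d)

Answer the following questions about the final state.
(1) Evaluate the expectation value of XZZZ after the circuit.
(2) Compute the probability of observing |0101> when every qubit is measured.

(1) The observable XZZZ averages to 1.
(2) Outcome |0101> occurs with probability 0.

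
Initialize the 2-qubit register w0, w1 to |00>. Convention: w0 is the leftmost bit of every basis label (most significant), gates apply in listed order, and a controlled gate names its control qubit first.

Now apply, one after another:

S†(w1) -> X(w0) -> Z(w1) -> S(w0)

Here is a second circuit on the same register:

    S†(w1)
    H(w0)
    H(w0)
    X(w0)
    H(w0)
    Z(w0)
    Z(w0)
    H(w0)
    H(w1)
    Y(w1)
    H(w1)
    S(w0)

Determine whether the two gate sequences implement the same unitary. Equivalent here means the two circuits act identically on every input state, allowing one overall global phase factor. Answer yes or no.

No, they are not equivalent — no single phase factor reconciles the two unitaries.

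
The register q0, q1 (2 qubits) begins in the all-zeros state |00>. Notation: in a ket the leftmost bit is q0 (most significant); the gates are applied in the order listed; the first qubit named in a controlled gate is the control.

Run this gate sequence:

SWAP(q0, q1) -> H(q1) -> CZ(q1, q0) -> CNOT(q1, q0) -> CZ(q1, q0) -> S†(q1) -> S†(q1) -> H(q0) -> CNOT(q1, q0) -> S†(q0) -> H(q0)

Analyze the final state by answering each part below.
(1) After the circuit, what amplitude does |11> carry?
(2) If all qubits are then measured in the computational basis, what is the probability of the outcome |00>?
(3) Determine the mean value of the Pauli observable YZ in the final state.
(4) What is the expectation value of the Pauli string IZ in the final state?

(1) The final state's coefficient on |11> equals sqrt(2)*(-1 + I)/4.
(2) A full measurement returns |00> with probability 1/4.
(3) The observable YZ averages to 1.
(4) The expectation value of IZ is 0.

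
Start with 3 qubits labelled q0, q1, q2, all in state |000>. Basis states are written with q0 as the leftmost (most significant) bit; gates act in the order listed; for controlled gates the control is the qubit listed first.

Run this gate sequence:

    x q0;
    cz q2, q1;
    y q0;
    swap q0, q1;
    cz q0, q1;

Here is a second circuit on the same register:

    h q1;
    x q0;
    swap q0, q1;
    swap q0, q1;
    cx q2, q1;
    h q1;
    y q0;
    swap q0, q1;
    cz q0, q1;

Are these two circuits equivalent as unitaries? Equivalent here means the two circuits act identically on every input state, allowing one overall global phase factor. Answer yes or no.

Yes — the two circuits implement the same unitary up to a global phase.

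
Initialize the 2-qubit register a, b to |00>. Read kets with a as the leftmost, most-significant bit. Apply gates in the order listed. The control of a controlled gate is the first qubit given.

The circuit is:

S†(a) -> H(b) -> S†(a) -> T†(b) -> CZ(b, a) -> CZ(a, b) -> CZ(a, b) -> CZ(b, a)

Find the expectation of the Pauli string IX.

The observable IX averages to sqrt(2)/2.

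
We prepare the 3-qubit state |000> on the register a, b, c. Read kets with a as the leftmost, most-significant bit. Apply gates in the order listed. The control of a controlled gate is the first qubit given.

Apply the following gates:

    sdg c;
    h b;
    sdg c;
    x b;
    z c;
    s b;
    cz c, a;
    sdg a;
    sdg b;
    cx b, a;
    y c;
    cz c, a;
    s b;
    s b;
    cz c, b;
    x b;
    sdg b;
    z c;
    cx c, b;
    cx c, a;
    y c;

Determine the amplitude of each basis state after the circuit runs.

After the circuit, the state carries amplitude sqrt(2)/2 on |010>, sqrt(2)*I/2 on |100>, and 0 on every other basis state.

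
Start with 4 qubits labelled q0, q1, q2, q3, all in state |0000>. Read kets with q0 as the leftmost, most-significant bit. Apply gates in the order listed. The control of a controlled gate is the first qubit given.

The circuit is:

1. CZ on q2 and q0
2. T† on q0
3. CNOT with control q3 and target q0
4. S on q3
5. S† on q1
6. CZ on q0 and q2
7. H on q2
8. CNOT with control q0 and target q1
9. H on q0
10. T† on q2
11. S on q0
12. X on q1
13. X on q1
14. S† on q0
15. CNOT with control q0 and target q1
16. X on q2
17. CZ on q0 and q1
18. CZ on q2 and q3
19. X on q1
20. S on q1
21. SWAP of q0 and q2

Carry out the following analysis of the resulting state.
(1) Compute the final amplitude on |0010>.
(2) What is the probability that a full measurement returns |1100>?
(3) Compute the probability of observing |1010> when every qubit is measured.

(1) The final state's coefficient on |0010> equals exp(3*I*pi/4)/2. Key observation: steps 11-14 multiply out to the identity, so the circuit reduces to the remaining gates.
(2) The probability of measuring |1100> is 1/4.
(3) Outcome |1010> occurs with probability 1/4.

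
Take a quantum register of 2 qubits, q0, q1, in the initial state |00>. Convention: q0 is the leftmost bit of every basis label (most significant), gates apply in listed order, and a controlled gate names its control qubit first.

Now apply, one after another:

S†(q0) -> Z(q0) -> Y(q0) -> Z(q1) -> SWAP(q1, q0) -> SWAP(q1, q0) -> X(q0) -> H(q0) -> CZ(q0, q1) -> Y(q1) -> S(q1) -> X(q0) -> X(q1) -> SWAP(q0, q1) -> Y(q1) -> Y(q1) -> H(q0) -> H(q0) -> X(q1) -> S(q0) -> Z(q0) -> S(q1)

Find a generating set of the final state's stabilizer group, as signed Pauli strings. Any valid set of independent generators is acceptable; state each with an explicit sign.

The stabilizer group can be generated by +IY, +ZI, among other valid generating sets.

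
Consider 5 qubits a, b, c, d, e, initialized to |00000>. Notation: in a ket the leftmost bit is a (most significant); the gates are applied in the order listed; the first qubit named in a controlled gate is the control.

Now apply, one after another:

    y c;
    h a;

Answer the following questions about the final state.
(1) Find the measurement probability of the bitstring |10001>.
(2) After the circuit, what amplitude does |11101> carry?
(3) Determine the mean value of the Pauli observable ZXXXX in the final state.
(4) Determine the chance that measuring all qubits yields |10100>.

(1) The probability of measuring |10001> is 0.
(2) |11101> carries amplitude 0 in the final state.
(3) In the final state, ZXXXX has expectation 0.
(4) A full measurement returns |10100> with probability 1/2.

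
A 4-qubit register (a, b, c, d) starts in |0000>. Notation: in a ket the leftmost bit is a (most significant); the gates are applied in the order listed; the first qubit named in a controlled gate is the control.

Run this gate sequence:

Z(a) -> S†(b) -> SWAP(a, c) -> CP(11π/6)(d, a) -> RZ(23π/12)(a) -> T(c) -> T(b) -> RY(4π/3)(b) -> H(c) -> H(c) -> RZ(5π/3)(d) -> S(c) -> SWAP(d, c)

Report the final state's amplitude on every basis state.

After the circuit, the state carries amplitude -exp(5*I*pi/24)/2 on |0000>, sqrt(3)*exp(5*I*pi/24)/2 on |0100>, and 0 on every other basis state. Key observation: steps 9-10 multiply out to the identity, so the circuit reduces to the remaining gates.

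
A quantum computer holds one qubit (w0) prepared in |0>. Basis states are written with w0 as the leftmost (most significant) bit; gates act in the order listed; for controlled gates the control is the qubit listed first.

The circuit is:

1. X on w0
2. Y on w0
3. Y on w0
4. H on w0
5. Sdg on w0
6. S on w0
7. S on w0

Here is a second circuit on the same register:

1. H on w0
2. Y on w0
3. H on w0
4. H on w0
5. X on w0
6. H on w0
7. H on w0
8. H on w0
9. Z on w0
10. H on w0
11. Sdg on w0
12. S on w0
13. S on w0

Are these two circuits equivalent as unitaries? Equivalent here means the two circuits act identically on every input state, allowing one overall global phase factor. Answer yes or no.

No — the two circuits implement different unitaries, even allowing a global phase.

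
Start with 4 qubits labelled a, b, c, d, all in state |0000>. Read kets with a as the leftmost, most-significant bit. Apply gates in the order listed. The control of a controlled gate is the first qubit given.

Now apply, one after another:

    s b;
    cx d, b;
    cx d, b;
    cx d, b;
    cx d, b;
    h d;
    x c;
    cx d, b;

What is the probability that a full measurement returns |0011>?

Outcome |0011> occurs with probability 0.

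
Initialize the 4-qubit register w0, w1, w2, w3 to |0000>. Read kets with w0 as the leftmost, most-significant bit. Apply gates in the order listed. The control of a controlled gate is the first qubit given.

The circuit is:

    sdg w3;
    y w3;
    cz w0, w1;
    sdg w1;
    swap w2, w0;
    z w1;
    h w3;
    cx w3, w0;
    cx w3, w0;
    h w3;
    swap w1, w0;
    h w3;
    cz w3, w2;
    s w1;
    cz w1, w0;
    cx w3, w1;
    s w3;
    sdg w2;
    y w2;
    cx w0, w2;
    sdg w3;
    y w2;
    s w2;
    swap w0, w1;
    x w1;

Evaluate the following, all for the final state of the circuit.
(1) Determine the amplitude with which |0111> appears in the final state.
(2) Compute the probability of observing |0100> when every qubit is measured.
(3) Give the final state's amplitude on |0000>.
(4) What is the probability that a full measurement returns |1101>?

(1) |0111> carries amplitude 0 in the final state.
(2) A full measurement returns |0100> with probability 1/2.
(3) The amplitude on |0000> is 0.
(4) A full measurement returns |1101> with probability 1/2.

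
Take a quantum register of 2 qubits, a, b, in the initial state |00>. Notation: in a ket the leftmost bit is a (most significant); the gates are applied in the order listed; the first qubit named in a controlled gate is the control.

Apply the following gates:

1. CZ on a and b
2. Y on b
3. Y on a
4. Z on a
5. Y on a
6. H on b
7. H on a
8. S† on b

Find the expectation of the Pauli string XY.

The observable XY averages to 1.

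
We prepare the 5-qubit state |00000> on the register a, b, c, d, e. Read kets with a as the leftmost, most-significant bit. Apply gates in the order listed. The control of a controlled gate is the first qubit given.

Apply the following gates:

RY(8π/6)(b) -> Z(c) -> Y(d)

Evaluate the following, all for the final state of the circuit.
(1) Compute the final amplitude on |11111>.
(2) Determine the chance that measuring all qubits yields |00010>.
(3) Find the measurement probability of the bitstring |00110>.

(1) The amplitude on |11111> is 0.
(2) The probability of measuring |00010> is 1/4.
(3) A full measurement returns |00110> with probability 0.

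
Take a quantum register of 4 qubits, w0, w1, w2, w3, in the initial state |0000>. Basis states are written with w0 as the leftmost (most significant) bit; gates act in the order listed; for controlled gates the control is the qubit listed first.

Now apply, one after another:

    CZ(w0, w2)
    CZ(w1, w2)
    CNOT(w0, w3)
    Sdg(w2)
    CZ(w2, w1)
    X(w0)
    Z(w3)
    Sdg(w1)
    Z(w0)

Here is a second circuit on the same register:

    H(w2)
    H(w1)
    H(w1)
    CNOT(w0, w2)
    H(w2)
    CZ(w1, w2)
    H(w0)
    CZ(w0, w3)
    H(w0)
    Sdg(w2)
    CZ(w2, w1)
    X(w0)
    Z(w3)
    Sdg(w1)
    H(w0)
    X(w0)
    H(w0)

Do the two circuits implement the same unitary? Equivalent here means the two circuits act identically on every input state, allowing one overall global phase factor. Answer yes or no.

No: there is an input state on which the two circuits produce genuinely different outputs (not merely differing by a phase).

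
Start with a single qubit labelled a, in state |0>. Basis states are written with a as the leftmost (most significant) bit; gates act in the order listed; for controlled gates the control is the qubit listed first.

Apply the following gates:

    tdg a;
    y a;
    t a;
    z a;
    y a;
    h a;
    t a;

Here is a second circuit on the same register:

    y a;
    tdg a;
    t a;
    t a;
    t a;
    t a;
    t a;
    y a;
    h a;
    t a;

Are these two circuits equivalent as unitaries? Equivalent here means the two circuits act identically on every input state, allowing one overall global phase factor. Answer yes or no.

No: there is an input state on which the two circuits produce genuinely different outputs (not merely differing by a phase).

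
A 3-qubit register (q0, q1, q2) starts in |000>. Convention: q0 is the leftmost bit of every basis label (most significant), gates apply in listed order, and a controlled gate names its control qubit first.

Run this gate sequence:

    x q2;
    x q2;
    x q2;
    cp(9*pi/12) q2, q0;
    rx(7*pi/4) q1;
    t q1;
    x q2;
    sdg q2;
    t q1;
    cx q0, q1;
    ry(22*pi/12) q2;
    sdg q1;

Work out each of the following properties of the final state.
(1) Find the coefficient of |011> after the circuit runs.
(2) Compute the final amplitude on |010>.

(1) The final state's coefficient on |011> equals -sqrt(6)*I*sqrt(2 - sqrt(2))/8 + sqrt(2)*I*sqrt(2 - sqrt(2))/8. Key observation: gates 2-3 undo each other exactly, leaving only the rest of the circuit to track.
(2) |010> carries amplitude sqrt(2)*I*sqrt(2 - sqrt(2))/8 + sqrt(6)*I*sqrt(2 - sqrt(2))/8 in the final state.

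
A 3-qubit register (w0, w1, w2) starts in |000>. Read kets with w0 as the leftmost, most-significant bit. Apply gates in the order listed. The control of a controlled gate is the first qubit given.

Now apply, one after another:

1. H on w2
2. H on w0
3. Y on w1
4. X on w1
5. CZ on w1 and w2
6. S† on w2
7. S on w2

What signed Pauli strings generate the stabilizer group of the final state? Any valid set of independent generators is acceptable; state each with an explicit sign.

One valid set of independent stabilizer generators is +XII, +IIX, +IZI (any independent generating set of the same group is equally correct).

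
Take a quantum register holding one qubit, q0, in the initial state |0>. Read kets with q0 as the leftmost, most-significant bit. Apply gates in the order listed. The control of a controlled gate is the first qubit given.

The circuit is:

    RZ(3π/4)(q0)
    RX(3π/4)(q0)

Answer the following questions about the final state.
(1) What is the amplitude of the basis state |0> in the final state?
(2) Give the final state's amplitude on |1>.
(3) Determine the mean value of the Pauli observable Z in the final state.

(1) |0> carries amplitude -sqrt(2 - sqrt(2))*exp(5*I*pi/8)/2 in the final state.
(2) |1> carries amplitude -sqrt(sqrt(2) + 2)*exp(I*pi/8)/2 in the final state.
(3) The observable Z averages to -sqrt(2)/2.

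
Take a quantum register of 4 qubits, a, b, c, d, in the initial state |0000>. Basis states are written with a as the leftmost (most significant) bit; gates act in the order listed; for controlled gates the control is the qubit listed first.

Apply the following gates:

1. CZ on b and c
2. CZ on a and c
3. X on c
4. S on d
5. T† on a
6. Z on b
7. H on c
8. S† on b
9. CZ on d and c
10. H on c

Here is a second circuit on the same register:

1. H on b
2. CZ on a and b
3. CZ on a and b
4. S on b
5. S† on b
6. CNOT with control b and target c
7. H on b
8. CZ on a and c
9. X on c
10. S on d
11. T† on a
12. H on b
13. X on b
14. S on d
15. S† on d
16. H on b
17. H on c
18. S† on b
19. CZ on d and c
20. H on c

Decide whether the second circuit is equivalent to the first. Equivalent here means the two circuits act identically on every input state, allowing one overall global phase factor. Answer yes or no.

No: there is an input state on which the two circuits produce genuinely different outputs (not merely differing by a phase).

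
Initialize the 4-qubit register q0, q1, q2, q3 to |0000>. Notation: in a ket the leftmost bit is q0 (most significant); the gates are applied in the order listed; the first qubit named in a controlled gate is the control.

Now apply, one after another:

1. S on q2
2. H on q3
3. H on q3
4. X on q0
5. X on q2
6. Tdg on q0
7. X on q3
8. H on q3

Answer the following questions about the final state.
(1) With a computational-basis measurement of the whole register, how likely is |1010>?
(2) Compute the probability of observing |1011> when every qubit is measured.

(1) The probability of measuring |1010> is 1/2. Key observation: gates 2-3 undo each other exactly, leaving only the rest of the circuit to track.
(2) The probability of measuring |1011> is 1/2.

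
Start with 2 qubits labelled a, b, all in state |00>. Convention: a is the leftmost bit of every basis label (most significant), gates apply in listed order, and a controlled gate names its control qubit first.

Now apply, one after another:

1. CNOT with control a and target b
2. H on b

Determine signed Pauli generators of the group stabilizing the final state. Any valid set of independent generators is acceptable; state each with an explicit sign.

The stabilizer group can be generated by +IX, +ZI, among other valid generating sets.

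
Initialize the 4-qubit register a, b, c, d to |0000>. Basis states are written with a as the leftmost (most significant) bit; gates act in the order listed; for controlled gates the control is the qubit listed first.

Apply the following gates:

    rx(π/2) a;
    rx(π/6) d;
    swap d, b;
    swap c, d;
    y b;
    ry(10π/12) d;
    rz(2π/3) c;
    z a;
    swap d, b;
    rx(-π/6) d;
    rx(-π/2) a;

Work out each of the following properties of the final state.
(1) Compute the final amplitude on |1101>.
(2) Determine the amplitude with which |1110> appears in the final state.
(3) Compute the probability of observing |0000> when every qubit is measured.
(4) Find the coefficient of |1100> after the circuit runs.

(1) |1101> carries amplitude (sqrt(6) + 3*sqrt(2))*exp(2*I*pi/3)/8 in the final state.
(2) The amplitude on |1110> is 0.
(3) A full measurement returns |0000> with probability 0.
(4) The final state's coefficient on |1100> equals (-sqrt(6) - sqrt(2))*exp(I*pi/6)/8.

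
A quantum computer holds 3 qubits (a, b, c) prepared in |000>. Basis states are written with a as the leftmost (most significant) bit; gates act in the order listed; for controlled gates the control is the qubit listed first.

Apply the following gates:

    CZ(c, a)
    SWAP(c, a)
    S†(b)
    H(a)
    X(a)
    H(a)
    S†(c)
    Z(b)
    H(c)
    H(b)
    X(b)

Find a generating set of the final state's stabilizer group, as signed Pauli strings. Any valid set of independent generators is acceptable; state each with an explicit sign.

One valid set of independent stabilizer generators is +IXI, +IIX, +ZII (any independent generating set of the same group is equally correct).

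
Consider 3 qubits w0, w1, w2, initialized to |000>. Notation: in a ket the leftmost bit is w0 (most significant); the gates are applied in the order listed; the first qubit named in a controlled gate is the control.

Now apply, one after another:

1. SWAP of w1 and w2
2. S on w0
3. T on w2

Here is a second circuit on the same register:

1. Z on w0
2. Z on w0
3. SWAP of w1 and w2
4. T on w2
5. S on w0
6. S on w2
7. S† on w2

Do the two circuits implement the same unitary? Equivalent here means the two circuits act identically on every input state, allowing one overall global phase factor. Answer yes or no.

Yes, they are equivalent — the unitaries differ by at most a global phase.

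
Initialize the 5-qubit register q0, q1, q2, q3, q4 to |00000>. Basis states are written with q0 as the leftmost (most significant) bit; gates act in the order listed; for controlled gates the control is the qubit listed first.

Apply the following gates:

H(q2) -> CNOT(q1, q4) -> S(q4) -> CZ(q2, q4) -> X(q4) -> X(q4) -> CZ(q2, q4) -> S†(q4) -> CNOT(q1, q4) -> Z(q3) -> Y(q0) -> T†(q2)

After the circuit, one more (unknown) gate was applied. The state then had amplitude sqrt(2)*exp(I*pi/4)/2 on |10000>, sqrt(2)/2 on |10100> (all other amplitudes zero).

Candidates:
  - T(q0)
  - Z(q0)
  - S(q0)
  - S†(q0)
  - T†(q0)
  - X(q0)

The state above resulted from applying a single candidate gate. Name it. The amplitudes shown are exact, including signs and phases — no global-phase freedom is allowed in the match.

The applied gate was T†(q0). Key observation: steps 2-9 multiply out to the identity, so the circuit reduces to the remaining gates.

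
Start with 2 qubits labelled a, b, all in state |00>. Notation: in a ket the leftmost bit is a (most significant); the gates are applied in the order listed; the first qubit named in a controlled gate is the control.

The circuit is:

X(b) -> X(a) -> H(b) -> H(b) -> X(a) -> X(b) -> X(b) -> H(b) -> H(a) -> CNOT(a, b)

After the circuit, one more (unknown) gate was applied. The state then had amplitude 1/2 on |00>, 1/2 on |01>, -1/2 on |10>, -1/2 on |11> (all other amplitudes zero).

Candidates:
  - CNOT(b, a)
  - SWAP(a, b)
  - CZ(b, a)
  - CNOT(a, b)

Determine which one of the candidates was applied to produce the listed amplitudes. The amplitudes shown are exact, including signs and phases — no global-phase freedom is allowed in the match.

It was CNOT(b, a) that produced the state shown.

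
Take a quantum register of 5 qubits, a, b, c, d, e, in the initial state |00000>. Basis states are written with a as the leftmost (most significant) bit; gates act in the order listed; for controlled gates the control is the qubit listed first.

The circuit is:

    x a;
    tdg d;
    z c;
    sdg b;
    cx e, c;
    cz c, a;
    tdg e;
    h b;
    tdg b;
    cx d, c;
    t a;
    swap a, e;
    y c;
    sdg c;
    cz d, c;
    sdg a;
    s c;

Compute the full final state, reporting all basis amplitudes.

The final amplitudes are sqrt(2)*exp(3*I*pi/4)/2 on |00101>, sqrt(2)*I/2 on |01101>, and 0 on every other basis state.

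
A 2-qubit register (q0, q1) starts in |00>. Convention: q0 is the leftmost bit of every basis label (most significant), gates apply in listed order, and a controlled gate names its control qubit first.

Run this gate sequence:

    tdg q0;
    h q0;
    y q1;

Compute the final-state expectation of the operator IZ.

The expectation value of IZ is -1.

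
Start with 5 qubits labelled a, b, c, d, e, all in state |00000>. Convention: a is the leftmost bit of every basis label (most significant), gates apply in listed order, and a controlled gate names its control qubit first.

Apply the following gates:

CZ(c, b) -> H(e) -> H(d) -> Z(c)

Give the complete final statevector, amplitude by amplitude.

After the circuit, the state carries amplitude 1/2 on |00000>, 1/2 on |00001>, 1/2 on |00010>, 1/2 on |00011>, and 0 on every other basis state.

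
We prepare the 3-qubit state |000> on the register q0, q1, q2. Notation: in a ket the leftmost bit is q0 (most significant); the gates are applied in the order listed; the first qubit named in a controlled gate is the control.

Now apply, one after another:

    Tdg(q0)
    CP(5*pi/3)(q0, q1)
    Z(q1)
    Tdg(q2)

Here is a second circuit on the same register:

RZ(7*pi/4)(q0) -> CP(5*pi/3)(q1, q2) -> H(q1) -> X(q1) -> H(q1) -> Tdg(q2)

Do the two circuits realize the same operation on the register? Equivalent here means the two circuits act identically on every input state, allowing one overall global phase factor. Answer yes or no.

No — the two circuits implement different unitaries, even allowing a global phase.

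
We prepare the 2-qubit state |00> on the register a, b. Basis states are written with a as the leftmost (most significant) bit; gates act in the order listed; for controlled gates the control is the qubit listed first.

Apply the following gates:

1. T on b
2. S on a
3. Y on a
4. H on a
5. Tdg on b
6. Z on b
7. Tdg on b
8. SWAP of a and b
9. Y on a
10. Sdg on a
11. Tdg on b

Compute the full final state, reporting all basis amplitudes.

The resulting statevector has amplitude 0 on |00>, 0 on |01>, sqrt(2)*I/2 on |10>, -sqrt(2)*exp(I*pi/4)/2 on |11>.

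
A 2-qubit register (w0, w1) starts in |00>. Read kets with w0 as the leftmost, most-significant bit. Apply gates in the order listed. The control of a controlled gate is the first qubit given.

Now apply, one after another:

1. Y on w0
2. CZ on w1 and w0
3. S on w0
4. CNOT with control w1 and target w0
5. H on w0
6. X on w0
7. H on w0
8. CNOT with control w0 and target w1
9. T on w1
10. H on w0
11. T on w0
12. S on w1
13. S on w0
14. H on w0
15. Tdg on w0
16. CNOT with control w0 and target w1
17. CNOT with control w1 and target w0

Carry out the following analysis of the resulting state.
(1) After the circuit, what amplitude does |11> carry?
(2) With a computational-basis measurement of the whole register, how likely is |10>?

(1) The final state's coefficient on |11> equals exp(3*I*pi/4)/2 + I/2.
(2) A full measurement returns |10> with probability 1/2 - sqrt(2)/4.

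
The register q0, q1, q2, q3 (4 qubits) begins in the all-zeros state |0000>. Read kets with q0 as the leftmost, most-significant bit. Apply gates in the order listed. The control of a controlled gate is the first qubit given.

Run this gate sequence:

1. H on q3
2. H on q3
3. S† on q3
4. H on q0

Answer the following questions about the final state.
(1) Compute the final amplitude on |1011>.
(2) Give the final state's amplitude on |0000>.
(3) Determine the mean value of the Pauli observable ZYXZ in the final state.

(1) |1011> carries amplitude 0 in the final state. Key observation: gates 1-2 undo each other exactly, leaving only the rest of the circuit to track.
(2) |0000> carries amplitude sqrt(2)/2 in the final state.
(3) The expectation value of ZYXZ is 0.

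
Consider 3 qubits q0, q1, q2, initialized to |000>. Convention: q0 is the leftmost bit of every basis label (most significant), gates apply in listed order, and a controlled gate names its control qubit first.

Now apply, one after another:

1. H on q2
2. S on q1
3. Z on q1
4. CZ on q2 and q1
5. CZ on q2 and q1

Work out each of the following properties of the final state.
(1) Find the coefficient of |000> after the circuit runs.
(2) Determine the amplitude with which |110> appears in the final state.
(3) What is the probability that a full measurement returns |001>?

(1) The amplitude on |000> is sqrt(2)/2. Key observation: steps 4-5 multiply out to the identity, so the circuit reduces to the remaining gates.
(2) The final state's coefficient on |110> equals 0.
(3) The probability of measuring |001> is 1/2.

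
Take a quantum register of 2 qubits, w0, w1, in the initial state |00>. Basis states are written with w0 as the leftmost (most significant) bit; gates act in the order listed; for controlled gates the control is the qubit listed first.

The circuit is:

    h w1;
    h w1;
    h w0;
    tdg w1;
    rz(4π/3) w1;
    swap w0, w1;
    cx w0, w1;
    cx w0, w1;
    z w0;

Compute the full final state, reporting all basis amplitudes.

The resulting statevector has amplitude -sqrt(2)*exp(I*pi/3)/2 on |00>, -sqrt(2)*exp(I*pi/3)/2 on |01>, 0 on |10>, 0 on |11>. Key observation: the block from step 1 through step 2 cancels to the identity and can be dropped.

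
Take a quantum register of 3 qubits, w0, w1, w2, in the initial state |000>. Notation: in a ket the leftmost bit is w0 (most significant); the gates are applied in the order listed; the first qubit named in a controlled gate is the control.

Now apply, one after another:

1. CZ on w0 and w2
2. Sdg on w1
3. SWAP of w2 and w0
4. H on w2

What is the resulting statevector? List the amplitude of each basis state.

After the circuit, the state carries amplitude sqrt(2)/2 on |000>, sqrt(2)/2 on |001>, and 0 on every other basis state.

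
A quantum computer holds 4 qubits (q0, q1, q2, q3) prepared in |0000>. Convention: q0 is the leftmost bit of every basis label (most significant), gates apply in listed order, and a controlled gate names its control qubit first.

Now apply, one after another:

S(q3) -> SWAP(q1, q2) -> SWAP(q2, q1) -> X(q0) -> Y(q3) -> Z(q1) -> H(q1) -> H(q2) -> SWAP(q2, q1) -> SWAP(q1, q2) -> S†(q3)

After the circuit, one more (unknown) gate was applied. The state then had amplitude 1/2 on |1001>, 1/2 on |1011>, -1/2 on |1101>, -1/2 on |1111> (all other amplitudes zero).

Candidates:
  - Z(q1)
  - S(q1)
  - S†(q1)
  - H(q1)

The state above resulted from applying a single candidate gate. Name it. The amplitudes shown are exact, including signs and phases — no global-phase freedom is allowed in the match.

It was Z(q1) that produced the state shown.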